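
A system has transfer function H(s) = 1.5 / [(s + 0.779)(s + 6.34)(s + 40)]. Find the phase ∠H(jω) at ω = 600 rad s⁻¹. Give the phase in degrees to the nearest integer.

∠(j600 + 0.779) = arctan(600/0.779) = 89.93°
∠(j600 + 6.34) = arctan(600/6.34) = 89.39°
∠(j600 + 40) = arctan(600/40) = 86.19°
∠H(j600) = − (89.93° + 89.39° + 86.19°) = -265.51°

-266°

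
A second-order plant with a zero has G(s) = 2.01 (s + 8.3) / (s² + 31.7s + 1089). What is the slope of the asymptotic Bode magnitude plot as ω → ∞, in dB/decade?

-20 dB/decade

With 1 zero and 2 poles, the high-frequency asymptotic slope is 20 × (1 − 2) = -20 dB/decade.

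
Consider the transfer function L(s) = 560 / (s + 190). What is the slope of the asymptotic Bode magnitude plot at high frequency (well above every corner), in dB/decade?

-20 dB/decade

With 0 zeros and 1 pole, the high-frequency asymptotic slope is 20 × (0 − 1) = -20 dB/decade.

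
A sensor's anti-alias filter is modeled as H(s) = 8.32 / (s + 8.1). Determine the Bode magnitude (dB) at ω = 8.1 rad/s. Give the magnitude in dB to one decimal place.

|j8.1 + 8.1| = √(8.1² + 8.1²) = 11.46
|H(j8.1)| = 8.32 / 11.46 = 0.72631
20 log₁₀(0.72631) = -2.78 dB

-2.8 dB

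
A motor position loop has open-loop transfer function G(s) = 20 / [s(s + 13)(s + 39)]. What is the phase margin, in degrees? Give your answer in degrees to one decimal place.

89.8°

Gain crossover: |G(jω)| = 1 at ω ≈ 0.0394 rad/s.
∠G(j0.0394) = −90° − arctan(0.0394/13) − arctan(0.0394/39) ≈ -90.23°
PM = 180° + (-90.23°) = 89.77°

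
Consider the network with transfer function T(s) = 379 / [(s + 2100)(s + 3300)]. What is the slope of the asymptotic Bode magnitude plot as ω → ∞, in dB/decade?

With 0 zeros and 2 poles, the high-frequency asymptotic slope is 20 × (0 − 2) = -40 dB/decade.

-40 dB/decade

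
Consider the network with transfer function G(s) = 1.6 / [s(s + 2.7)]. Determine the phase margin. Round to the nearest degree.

Gain crossover: |G(jω)| = 1 at ω ≈ 0.579 rad s⁻¹.
∠G(j0.579) = −90° − arctan(0.579/2.7) ≈ -102.11°
PM = 180° + (-102.11°) = 77.89°

78°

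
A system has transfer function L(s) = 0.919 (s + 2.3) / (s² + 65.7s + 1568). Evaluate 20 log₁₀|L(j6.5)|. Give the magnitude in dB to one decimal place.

-48.0 dB

|j6.5 + 2.3| = √(6.5² + 2.3²) = 6.895
|(j6.5)² + 65.7(j6.5) + 1568| = |1525.8 + j427.05| = 1584
|L(j6.5)| = 0.919 × 6.895 / 1584 = 0.0039993
20 log₁₀(0.0039993) = -47.96 dB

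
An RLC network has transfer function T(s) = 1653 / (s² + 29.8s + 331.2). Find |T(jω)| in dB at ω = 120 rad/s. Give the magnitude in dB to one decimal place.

|(j120)² + 29.8(j120) + 331.2| = |-14069 + j3576| = 1.452e+04
|T(j120)| = 1653 / 1.452e+04 = 0.11387
20 log₁₀(0.11387) = -18.87 dB

-18.9 dB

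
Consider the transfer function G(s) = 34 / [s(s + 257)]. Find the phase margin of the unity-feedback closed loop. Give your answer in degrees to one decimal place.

Gain crossover: |G(jω)| = 1 at ω ≈ 0.132 rad/sec.
∠G(j0.132) = −90° − arctan(0.132/257) ≈ -90.03°
PM = 180° + (-90.03°) = 89.97°

90.0°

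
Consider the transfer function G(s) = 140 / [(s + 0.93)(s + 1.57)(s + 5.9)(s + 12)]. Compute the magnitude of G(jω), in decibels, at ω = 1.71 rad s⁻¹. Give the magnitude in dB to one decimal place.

|j1.71 + 0.93| = √(1.71² + 0.93²) = 1.947
|j1.71 + 1.57| = √(1.71² + 1.57²) = 2.321
|j1.71 + 5.9| = √(1.71² + 5.9²) = 6.143
|j1.71 + 12| = √(1.71² + 12²) = 12.12
|G(j1.71)| = 140 / (1.947 × 2.321 × 6.143 × 12.12) = 0.4161
20 log₁₀(0.4161) = -7.62 dB

-7.6 dB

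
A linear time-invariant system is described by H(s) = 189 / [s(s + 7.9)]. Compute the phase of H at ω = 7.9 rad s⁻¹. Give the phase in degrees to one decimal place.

∠(j7.9 + 7.9) = arctan(7.9/7.9) = 45.00°
∠(j7.9) = 90.00°
∠H(j7.9) = − (45.00° + 90.00°) = -135.00°

-135.0°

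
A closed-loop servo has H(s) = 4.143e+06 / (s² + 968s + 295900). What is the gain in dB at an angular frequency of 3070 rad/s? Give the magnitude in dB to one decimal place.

|(j3070)² + 968(j3070) + 295900| = |-9.129e+06 + j2.9718e+06| = 9.601e+06
|H(j3070)| = 4.143e+06 / 9.601e+06 = 0.43154
20 log₁₀(0.43154) = -7.30 dB

-7.3 dB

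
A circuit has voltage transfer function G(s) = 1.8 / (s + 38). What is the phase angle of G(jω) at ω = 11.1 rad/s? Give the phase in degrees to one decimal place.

∠(j11.1 + 38) = arctan(11.1/38) = 16.28°
∠G(j11.1) = −16.28° = -16.28°

-16.3 deg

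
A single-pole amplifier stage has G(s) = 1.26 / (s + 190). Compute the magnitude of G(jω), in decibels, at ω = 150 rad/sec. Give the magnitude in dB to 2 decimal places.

-45.67 dB

|j150 + 190| = √(150² + 190²) = 242.1
|G(j150)| = 1.26 / 242.1 = 0.005205
20 log₁₀(0.005205) = -45.672 dB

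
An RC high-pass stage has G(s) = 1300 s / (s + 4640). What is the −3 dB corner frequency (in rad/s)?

4640 rad/s

For a single-pole high-pass, the −3 dB point is at the pole: ω = 4640 rad/s.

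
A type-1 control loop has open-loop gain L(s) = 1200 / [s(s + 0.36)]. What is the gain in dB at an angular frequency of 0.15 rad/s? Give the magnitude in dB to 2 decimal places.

|j0.15 + 0.36| = √(0.15² + 0.36²) = 0.39
|j0.15| = 0.15
|L(j0.15)| = 1200 / (0.39 × 0.15) = 20513
20 log₁₀(20513) = 86.241 dB

86.24 dB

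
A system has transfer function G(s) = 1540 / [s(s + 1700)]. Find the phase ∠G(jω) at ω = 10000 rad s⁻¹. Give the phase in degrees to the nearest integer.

-170°

∠(j10000 + 1700) = arctan(10000/1700) = 80.35°
∠(j10000) = 90.00°
∠G(j10000) = − (80.35° + 90.00°) = -170.35°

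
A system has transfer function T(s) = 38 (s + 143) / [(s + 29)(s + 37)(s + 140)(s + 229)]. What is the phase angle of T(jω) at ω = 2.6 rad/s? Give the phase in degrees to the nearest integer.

∠(j2.6 + 143) = arctan(2.6/143) = 1.04°
∠(j2.6 + 29) = arctan(2.6/29) = 5.12°
∠(j2.6 + 37) = arctan(2.6/37) = 4.02°
∠(j2.6 + 140) = arctan(2.6/140) = 1.06°
∠(j2.6 + 229) = arctan(2.6/229) = 0.65°
∠T(j2.6) = 1.04° − (5.12° + 4.02° + 1.06° + 0.65°) = -9.82°

-10 deg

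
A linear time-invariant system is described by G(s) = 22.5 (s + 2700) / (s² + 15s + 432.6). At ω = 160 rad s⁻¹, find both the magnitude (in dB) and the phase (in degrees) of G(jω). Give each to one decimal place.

|G| = 7.6 dB, ∠G = -171.2°

|j160 + 2700| = √(160² + 2700²) = 2705
|(j160)² + 15(j160) + 432.6| = |-25167 + j2400| = 2.528e+04
|G(j160)| = 22.5 × 2705 / 2.528e+04 = 2.4072
20 log₁₀(2.4072) = 7.63 dB
∠(j160 + 2700) = arctan(160/2700) = 3.39°
∠[(j160)² + 15(j160) + 432.6] = ∠[-25167 + j2400] = 174.55°
∠G(j160) = 3.39° − 174.55° = -171.16°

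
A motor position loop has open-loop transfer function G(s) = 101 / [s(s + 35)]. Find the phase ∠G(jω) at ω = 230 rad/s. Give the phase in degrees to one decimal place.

∠(j230 + 35) = arctan(230/35) = 81.35°
∠(j230) = 90.00°
∠G(j230) = − (81.35° + 90.00°) = -171.35°

-171.3°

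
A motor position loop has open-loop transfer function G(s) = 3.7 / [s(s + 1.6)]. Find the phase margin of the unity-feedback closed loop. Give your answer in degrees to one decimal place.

44.6°

Gain crossover: |G(jω)| = 1 at ω ≈ 1.62 rad/sec.
∠G(j1.62) = −90° − arctan(1.62/1.6) ≈ -135.41°
PM = 180° + (-135.41°) = 44.59°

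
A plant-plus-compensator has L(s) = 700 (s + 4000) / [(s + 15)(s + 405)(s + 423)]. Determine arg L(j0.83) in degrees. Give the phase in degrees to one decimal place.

-3.4°

∠(j0.83 + 4000) = arctan(0.83/4000) = 0.01°
∠(j0.83 + 15) = arctan(0.83/15) = 3.17°
∠(j0.83 + 405) = arctan(0.83/405) = 0.12°
∠(j0.83 + 423) = arctan(0.83/423) = 0.11°
∠L(j0.83) = 0.01° − (3.17° + 0.12° + 0.11°) = -3.39°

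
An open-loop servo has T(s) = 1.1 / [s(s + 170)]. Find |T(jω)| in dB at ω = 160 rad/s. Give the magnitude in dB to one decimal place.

|j160 + 170| = √(160² + 170²) = 233.5
|j160| = 160
|T(j160)| = 1.1 / (233.5 × 160) = 2.9449e-05
20 log₁₀(2.9449e-05) = -90.62 dB

-90.6 dB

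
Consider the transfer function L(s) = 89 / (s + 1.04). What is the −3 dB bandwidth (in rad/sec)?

1.04 rad/sec

For a single-pole low-pass, the −3 dB point is at the pole: ω = 1.04 rad/sec.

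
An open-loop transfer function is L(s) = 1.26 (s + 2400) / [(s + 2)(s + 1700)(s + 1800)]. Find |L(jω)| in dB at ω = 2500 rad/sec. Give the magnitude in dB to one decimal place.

-134.5 dB

|j2500 + 2400| = √(2500² + 2400²) = 3466
|j2500 + 2| = √(2500² + 2²) = 2500
|j2500 + 1700| = √(2500² + 1700²) = 3023
|j2500 + 1800| = √(2500² + 1800²) = 3081
|L(j2500)| = 1.26 × 3466 / (2500 × 3023 × 3081) = 1.8754e-07
20 log₁₀(1.8754e-07) = -134.54 dB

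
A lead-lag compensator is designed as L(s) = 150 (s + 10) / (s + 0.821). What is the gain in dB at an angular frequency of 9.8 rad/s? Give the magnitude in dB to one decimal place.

46.6 dB

|j9.8 + 10| = √(9.8² + 10²) = 14
|j9.8 + 0.821| = √(9.8² + 0.821²) = 9.834
|L(j9.8)| = 150 × 14 / 9.834 = 213.56
20 log₁₀(213.56) = 46.59 dB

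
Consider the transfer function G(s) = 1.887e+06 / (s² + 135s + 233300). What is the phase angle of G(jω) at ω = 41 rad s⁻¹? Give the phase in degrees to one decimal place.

∠[(j41)² + 135(j41) + 233300] = ∠[2.3162e+05 + j5535] = 1.37°
∠G(j41) = −1.37° = -1.37°

-1.4°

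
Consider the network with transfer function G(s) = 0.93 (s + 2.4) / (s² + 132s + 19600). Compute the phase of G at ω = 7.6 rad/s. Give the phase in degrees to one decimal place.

∠(j7.6 + 2.4) = arctan(7.6/2.4) = 72.47°
∠[(j7.6)² + 132(j7.6) + 19600] = ∠[19542 + j1003.2] = 2.94°
∠G(j7.6) = 72.47° − 2.94° = 69.54°

69.5°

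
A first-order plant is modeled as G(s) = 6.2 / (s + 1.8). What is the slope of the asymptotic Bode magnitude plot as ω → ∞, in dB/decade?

-20 dB/decade

With 0 zeros and 1 pole, the high-frequency asymptotic slope is 20 × (0 − 1) = -20 dB/decade.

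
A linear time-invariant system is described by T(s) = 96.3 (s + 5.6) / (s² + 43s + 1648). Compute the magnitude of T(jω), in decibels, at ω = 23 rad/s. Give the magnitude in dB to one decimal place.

|j23 + 5.6| = √(23² + 5.6²) = 23.67
|(j23)² + 43(j23) + 1648| = |1119 + j989| = 1493
|T(j23)| = 96.3 × 23.67 / 1493 = 1.5264
20 log₁₀(1.5264) = 3.67 dB

3.7 dB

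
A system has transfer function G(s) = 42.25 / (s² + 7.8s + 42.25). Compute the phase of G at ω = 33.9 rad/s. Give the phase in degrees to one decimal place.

-166.6 deg

∠[(j33.9)² + 7.8(j33.9) + 42.25] = ∠[-1107 + j264.42] = 166.57°
∠G(j33.9) = −166.57° = -166.57°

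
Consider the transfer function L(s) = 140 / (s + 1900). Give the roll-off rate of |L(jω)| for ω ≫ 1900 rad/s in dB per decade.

With 0 zeros and 1 pole, the high-frequency asymptotic slope is 20 × (0 − 1) = -20 dB/decade.

-20 dB/decade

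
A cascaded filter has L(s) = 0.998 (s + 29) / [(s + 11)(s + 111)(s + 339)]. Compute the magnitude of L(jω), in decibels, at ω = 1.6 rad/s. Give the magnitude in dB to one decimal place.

-83.2 dB

|j1.6 + 29| = √(1.6² + 29²) = 29.04
|j1.6 + 11| = √(1.6² + 11²) = 11.12
|j1.6 + 111| = √(1.6² + 111²) = 111
|j1.6 + 339| = √(1.6² + 339²) = 339
|L(j1.6)| = 0.998 × 29.04 / (11.12 × 111 × 339) = 6.9291e-05
20 log₁₀(6.9291e-05) = -83.19 dB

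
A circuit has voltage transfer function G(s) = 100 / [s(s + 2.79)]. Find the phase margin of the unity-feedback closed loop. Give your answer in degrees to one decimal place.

Gain crossover: |G(jω)| = 1 at ω ≈ 9.81 rad/s.
∠G(j9.81) = −90° − arctan(9.81/2.79) ≈ -164.12°
PM = 180° + (-164.12°) = 15.88°

15.9°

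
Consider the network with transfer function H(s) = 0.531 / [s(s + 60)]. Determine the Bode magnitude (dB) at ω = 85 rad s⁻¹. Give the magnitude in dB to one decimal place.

-84.4 dB

|j85 + 60| = √(85² + 60²) = 104
|j85| = 85
|H(j85)| = 0.531 / (104 × 85) = 6.0043e-05
20 log₁₀(6.0043e-05) = -84.43 dB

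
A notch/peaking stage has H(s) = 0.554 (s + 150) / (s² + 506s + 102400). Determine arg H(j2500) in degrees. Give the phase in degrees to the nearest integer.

∠(j2500 + 150) = arctan(2500/150) = 86.57°
∠[(j2500)² + 506(j2500) + 102400] = ∠[-6.1476e+06 + j1.265e+06] = 168.37°
∠H(j2500) = 86.57° − 168.37° = -81.81°

-82°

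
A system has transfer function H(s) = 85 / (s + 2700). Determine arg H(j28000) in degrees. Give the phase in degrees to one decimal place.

-84.5°

∠(j28000 + 2700) = arctan(28000/2700) = 84.49°
∠H(j28000) = −84.49° = -84.49°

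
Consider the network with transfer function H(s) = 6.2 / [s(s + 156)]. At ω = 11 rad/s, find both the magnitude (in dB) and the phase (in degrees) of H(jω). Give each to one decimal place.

|H| = -48.9 dB, ∠H = -94.0°

|j11 + 156| = √(11² + 156²) = 156.4
|j11| = 11
|H(j11)| = 6.2 / (156.4 × 11) = 0.0036041
20 log₁₀(0.0036041) = -48.86 dB
∠(j11 + 156) = arctan(11/156) = 4.03°
∠(j11) = 90.00°
∠H(j11) = − (4.03° + 90.00°) = -94.03°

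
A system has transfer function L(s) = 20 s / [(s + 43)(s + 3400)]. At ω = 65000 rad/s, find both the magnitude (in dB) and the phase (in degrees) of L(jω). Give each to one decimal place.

|j65000| = 6.5e+04
|j65000 + 43| = √(65000² + 43²) = 6.5e+04
|j65000 + 3400| = √(65000² + 3400²) = 6.509e+04
|L(j65000)| = 20 × 6.5e+04 / (6.5e+04 × 6.509e+04) = 0.00030727
20 log₁₀(0.00030727) = -70.25 dB
∠(j65000) = 90.00°
∠(j65000 + 43) = arctan(65000/43) = 89.96°
∠(j65000 + 3400) = arctan(65000/3400) = 87.01°
∠L(j65000) = 90.00° − (89.96° + 87.01°) = -86.97°

|L| = -70.2 dB, ∠L = -87.0 deg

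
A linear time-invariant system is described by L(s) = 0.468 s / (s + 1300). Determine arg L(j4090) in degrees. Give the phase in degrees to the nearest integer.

18°

∠(j4090) = 90.00°
∠(j4090 + 1300) = arctan(4090/1300) = 72.37°
∠L(j4090) = 90.00° − 72.37° = 17.63°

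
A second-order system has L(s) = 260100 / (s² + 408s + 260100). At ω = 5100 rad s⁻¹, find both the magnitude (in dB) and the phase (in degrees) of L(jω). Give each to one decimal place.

|(j5100)² + 408(j5100) + 260100| = |-2.575e+07 + j2.0808e+06| = 2.583e+07
|L(j5100)| = 260100 / 2.583e+07 = 0.010068
20 log₁₀(0.010068) = -39.94 dB
∠[(j5100)² + 408(j5100) + 260100] = ∠[-2.575e+07 + j2.0808e+06] = 175.38°
∠L(j5100) = −175.38° = -175.38°

|L| = -39.9 dB, ∠L = -175.4°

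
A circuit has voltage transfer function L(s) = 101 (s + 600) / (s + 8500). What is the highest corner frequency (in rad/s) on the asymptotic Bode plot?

8500 rad/s

Break frequencies occur at each pole and zero magnitude: 600 rad/s, 8500 rad/s.
The highest is 8500 rad/s.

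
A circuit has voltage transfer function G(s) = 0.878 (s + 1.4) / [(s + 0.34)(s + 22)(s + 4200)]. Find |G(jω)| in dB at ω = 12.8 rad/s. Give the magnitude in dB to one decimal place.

-101.7 dB

|j12.8 + 1.4| = √(12.8² + 1.4²) = 12.88
|j12.8 + 0.34| = √(12.8² + 0.34²) = 12.8
|j12.8 + 22| = √(12.8² + 22²) = 25.45
|j12.8 + 4200| = √(12.8² + 4200²) = 4200
|G(j12.8)| = 0.878 × 12.88 / (12.8 × 25.45 × 4200) = 8.2592e-06
20 log₁₀(8.2592e-06) = -101.66 dB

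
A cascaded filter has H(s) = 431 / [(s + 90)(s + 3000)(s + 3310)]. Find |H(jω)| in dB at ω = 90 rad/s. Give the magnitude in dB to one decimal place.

|j90 + 90| = √(90² + 90²) = 127.3
|j90 + 3000| = √(90² + 3000²) = 3001
|j90 + 3310| = √(90² + 3310²) = 3311
|H(j90)| = 431 / (127.3 × 3001 × 3311) = 3.4073e-07
20 log₁₀(3.4073e-07) = -129.35 dB

-129.4 dB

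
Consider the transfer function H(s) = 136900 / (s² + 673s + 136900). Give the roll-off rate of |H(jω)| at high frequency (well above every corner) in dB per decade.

-40 dB/decade

With 0 zeros and 2 poles, the high-frequency asymptotic slope is 20 × (0 − 2) = -40 dB/decade.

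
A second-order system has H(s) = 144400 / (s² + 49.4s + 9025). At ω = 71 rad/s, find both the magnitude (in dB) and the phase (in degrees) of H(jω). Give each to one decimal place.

|(j71)² + 49.4(j71) + 9025| = |3984 + j3507.4| = 5308
|H(j71)| = 144400 / 5308 = 27.205
20 log₁₀(27.205) = 28.69 dB
∠[(j71)² + 49.4(j71) + 9025] = ∠[3984 + j3507.4] = 41.36°
∠H(j71) = −41.36° = -41.36°

|H| = 28.7 dB, ∠H = -41.4°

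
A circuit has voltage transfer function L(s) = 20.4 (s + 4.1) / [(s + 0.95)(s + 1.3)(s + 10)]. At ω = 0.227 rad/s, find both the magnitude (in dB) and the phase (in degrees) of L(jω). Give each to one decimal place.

|L| = 16.3 dB, ∠L = -21.5°

|j0.227 + 4.1| = √(0.227² + 4.1²) = 4.106
|j0.227 + 0.95| = √(0.227² + 0.95²) = 0.9767
|j0.227 + 1.3| = √(0.227² + 1.3²) = 1.32
|j0.227 + 10| = √(0.227² + 10²) = 10
|L(j0.227)| = 20.4 × 4.106 / (0.9767 × 1.32 × 10) = 6.4971
20 log₁₀(6.4971) = 16.25 dB
∠(j0.227 + 4.1) = arctan(0.227/4.1) = 3.17°
∠(j0.227 + 0.95) = arctan(0.227/0.95) = 13.44°
∠(j0.227 + 1.3) = arctan(0.227/1.3) = 9.90°
∠(j0.227 + 10) = arctan(0.227/10) = 1.30°
∠L(j0.227) = 3.17° − (13.44° + 9.90° + 1.30°) = -21.47°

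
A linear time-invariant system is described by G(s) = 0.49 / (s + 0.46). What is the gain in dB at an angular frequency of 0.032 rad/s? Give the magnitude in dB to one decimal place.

|j0.032 + 0.46| = √(0.032² + 0.46²) = 0.4611
|G(j0.032)| = 0.49 / 0.4611 = 1.0626
20 log₁₀(1.0626) = 0.53 dB

0.5 dB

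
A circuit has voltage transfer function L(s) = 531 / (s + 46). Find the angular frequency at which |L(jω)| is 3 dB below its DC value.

For a single-pole low-pass, the −3 dB point is at the pole: ω = 46 rad/s.

46 rad/s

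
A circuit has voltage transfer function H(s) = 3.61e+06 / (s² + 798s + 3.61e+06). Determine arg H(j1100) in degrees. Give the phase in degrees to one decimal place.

-20.1°

∠[(j1100)² + 798(j1100) + 3.61e+06] = ∠[2.4e+06 + j8.778e+05] = 20.09°
∠H(j1100) = −20.09° = -20.09°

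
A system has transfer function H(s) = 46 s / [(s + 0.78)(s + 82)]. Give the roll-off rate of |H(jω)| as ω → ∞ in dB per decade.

-20 dB/decade

With 1 zero and 2 poles, the high-frequency asymptotic slope is 20 × (1 − 2) = -20 dB/decade.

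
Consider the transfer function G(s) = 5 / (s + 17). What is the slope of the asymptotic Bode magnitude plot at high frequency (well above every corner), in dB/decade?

-20 dB/decade

With 0 zeros and 1 pole, the high-frequency asymptotic slope is 20 × (0 − 1) = -20 dB/decade.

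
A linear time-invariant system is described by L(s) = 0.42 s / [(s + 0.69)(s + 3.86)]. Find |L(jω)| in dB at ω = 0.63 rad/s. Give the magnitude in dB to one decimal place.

|j0.63| = 0.63
|j0.63 + 0.69| = √(0.63² + 0.69²) = 0.9343
|j0.63 + 3.86| = √(0.63² + 3.86²) = 3.911
|L(j0.63)| = 0.42 × 0.63 / (0.9343 × 3.911) = 0.072408
20 log₁₀(0.072408) = -22.80 dB

-22.8 dB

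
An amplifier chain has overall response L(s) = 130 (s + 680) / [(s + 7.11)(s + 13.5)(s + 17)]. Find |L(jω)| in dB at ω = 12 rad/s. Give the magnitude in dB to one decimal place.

|j12 + 680| = √(12² + 680²) = 680.1
|j12 + 7.11| = √(12² + 7.11²) = 13.95
|j12 + 13.5| = √(12² + 13.5²) = 18.06
|j12 + 17| = √(12² + 17²) = 20.81
|L(j12)| = 130 × 680.1 / (13.95 × 18.06 × 20.81) = 16.865
20 log₁₀(16.865) = 24.54 dB

24.5 dB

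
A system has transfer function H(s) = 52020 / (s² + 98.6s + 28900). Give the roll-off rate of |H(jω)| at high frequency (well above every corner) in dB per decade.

-40 dB/decade

With 0 zeros and 2 poles, the high-frequency asymptotic slope is 20 × (0 − 2) = -40 dB/decade.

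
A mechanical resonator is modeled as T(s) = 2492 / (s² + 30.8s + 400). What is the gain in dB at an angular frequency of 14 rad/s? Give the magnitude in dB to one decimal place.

14.4 dB

|(j14)² + 30.8(j14) + 400| = |204 + j431.2| = 477
|T(j14)| = 2492 / 477 = 5.2241
20 log₁₀(5.2241) = 14.36 dB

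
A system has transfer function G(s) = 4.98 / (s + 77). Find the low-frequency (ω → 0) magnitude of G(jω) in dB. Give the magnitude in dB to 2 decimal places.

-23.79 dB

G(0) = 4.98 / 77 = 0.064675
20 log₁₀(0.064675) = -23.785 dB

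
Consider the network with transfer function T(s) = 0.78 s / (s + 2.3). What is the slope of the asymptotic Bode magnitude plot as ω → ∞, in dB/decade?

With 1 zero and 1 pole, the high-frequency asymptotic slope is 20 × (1 − 1) = 0 dB/decade.

0 dB/decade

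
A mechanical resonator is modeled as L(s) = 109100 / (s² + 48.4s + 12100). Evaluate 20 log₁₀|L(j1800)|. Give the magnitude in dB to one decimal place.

|(j1800)² + 48.4(j1800) + 12100| = |-3.2279e+06 + j87120| = 3.229e+06
|L(j1800)| = 109100 / 3.229e+06 = 0.033787
20 log₁₀(0.033787) = -29.43 dB

-29.4 dB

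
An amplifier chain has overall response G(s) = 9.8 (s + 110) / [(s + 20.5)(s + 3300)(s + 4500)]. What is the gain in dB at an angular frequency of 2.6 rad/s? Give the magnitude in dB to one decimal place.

|j2.6 + 110| = √(2.6² + 110²) = 110
|j2.6 + 20.5| = √(2.6² + 20.5²) = 20.66
|j2.6 + 3300| = √(2.6² + 3300²) = 3300
|j2.6 + 4500| = √(2.6² + 4500²) = 4500
|G(j2.6)| = 9.8 × 110 / (20.66 × 3300 × 4500) = 3.5139e-06
20 log₁₀(3.5139e-06) = -109.08 dB

-109.1 dB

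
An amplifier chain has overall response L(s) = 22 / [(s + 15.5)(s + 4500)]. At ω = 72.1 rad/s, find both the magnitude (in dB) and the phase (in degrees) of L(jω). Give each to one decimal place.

|L| = -83.6 dB, ∠L = -78.8°

|j72.1 + 15.5| = √(72.1² + 15.5²) = 73.75
|j72.1 + 4500| = √(72.1² + 4500²) = 4501
|L(j72.1)| = 22 / (73.75 × 4501) = 6.6284e-05
20 log₁₀(6.6284e-05) = -83.57 dB
∠(j72.1 + 15.5) = arctan(72.1/15.5) = 77.87°
∠(j72.1 + 4500) = arctan(72.1/4500) = 0.92°
∠L(j72.1) = − (77.87° + 0.92°) = -78.79°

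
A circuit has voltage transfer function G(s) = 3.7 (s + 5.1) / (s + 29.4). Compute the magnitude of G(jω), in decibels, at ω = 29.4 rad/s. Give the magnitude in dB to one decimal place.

|j29.4 + 5.1| = √(29.4² + 5.1²) = 29.84
|j29.4 + 29.4| = √(29.4² + 29.4²) = 41.58
|G(j29.4)| = 3.7 × 29.84 / 41.58 = 2.6554
20 log₁₀(2.6554) = 8.48 dB

8.5 dB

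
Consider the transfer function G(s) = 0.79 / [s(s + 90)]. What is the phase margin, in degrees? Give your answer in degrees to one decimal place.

Gain crossover: |G(jω)| = 1 at ω ≈ 0.00878 rad s⁻¹.
∠G(j0.00878) = −90° − arctan(0.00878/90) ≈ -90.01°
PM = 180° + (-90.01°) = 89.99°

90.0°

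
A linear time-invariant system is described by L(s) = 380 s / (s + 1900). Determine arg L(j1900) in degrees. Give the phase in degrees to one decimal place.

∠(j1900) = 90.00°
∠(j1900 + 1900) = arctan(1900/1900) = 45.00°
∠L(j1900) = 90.00° − 45.00° = 45.00°

45.0°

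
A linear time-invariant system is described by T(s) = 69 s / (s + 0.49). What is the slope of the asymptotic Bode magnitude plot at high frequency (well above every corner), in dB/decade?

With 1 zero and 1 pole, the high-frequency asymptotic slope is 20 × (1 − 1) = 0 dB/decade.

0 dB/decade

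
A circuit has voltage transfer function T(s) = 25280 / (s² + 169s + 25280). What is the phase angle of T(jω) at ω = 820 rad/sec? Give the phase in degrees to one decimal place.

∠[(j820)² + 169(j820) + 25280] = ∠[-6.4712e+05 + j1.3858e+05] = 167.91°
∠T(j820) = −167.91° = -167.91°

-167.9 deg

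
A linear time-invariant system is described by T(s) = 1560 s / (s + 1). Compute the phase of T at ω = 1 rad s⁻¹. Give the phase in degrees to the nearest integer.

45°

∠(j1) = 90.00°
∠(j1 + 1) = arctan(1/1) = 45.00°
∠T(j1) = 90.00° − 45.00° = 45.00°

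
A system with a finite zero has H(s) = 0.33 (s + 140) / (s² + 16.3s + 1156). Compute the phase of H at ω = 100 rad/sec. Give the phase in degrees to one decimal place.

-134.0°

∠(j100 + 140) = arctan(100/140) = 35.54°
∠[(j100)² + 16.3(j100) + 1156] = ∠[-8844 + j1630] = 169.56°
∠H(j100) = 35.54° − 169.56° = -134.02°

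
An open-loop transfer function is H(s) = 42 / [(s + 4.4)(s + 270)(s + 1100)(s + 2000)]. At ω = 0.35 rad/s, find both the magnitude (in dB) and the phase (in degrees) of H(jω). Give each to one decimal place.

|j0.35 + 4.4| = √(0.35² + 4.4²) = 4.414
|j0.35 + 270| = √(0.35² + 270²) = 270
|j0.35 + 1100| = √(0.35² + 1100²) = 1100
|j0.35 + 2000| = √(0.35² + 2000²) = 2000
|H(j0.35)| = 42 / (4.414 × 270 × 1100 × 2000) = 1.6019e-08
20 log₁₀(1.6019e-08) = -155.91 dB
∠(j0.35 + 4.4) = arctan(0.35/4.4) = 4.55°
∠(j0.35 + 270) = arctan(0.35/270) = 0.07°
∠(j0.35 + 1100) = arctan(0.35/1100) = 0.02°
∠(j0.35 + 2000) = arctan(0.35/2000) = 0.01°
∠H(j0.35) = − (4.55° + 0.07° + 0.02° + 0.01°) = -4.65°

|H| = -155.9 dB, ∠H = -4.7 deg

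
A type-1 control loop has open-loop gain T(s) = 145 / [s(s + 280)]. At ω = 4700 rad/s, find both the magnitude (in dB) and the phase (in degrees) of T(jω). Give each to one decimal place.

|T| = -103.7 dB, ∠T = -176.6 deg

|j4700 + 280| = √(4700² + 280²) = 4708
|j4700| = 4700
|T(j4700)| = 145 / (4708 × 4700) = 6.5524e-06
20 log₁₀(6.5524e-06) = -103.67 dB
∠(j4700 + 280) = arctan(4700/280) = 86.59°
∠(j4700) = 90.00°
∠T(j4700) = − (86.59° + 90.00°) = -176.59°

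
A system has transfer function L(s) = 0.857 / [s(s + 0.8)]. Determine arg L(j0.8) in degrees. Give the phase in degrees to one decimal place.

-135.0 deg

∠(j0.8 + 0.8) = arctan(0.8/0.8) = 45.00°
∠(j0.8) = 90.00°
∠L(j0.8) = − (45.00° + 90.00°) = -135.00°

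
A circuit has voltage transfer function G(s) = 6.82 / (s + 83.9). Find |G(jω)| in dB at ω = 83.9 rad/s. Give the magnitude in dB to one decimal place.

-24.8 dB

|j83.9 + 83.9| = √(83.9² + 83.9²) = 118.7
|G(j83.9)| = 6.82 / 118.7 = 0.057479
20 log₁₀(0.057479) = -24.81 dB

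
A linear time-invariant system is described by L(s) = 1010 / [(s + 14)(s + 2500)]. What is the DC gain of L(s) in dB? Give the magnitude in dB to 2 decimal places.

L(0) = 1010 / (14 × 2500) = 0.028857
20 log₁₀(0.028857) = -30.795 dB

-30.79 dB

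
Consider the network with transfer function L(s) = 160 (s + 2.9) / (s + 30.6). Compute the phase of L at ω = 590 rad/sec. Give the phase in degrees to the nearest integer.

3°

∠(j590 + 2.9) = arctan(590/2.9) = 89.72°
∠(j590 + 30.6) = arctan(590/30.6) = 87.03°
∠L(j590) = 89.72° − 87.03° = 2.69°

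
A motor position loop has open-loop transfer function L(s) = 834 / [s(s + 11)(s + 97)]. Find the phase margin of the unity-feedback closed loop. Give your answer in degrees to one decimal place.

85.5°

Gain crossover: |L(jω)| = 1 at ω ≈ 0.78 rad/sec.
∠L(j0.78) = −90° − arctan(0.78/11) − arctan(0.78/97) ≈ -94.51°
PM = 180° + (-94.51°) = 85.49°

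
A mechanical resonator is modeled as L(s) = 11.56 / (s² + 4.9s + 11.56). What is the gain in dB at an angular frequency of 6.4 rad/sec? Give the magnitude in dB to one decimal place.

-11.4 dB

|(j6.4)² + 4.9(j6.4) + 11.56| = |-29.4 + j31.36| = 42.99
|L(j6.4)| = 11.56 / 42.99 = 0.26892
20 log₁₀(0.26892) = -11.41 dB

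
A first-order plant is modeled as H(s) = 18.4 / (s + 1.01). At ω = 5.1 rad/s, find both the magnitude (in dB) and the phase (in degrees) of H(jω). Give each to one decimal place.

|j5.1 + 1.01| = √(5.1² + 1.01²) = 5.199
|H(j5.1)| = 18.4 / 5.199 = 3.5391
20 log₁₀(3.5391) = 10.98 dB
∠(j5.1 + 1.01) = arctan(5.1/1.01) = 78.80°
∠H(j5.1) = −78.80° = -78.80°

|H| = 11.0 dB, ∠H = -78.8°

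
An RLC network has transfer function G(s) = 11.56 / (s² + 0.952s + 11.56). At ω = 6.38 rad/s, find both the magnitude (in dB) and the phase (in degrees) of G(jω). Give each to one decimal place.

|(j6.38)² + 0.952(j6.38) + 11.56| = |-29.144 + j6.0738| = 29.77
|G(j6.38)| = 11.56 / 29.77 = 0.3883
20 log₁₀(0.3883) = -8.22 dB
∠[(j6.38)² + 0.952(j6.38) + 11.56] = ∠[-29.144 + j6.0738] = 168.23°
∠G(j6.38) = −168.23° = -168.23°

|G| = -8.2 dB, ∠G = -168.2 deg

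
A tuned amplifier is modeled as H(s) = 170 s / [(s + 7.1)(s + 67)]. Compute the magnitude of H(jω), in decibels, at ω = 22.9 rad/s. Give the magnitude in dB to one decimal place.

7.2 dB

|j22.9| = 22.9
|j22.9 + 7.1| = √(22.9² + 7.1²) = 23.98
|j22.9 + 67| = √(22.9² + 67²) = 70.81
|H(j22.9)| = 170 × 22.9 / (23.98 × 70.81) = 2.2933
20 log₁₀(2.2933) = 7.21 dB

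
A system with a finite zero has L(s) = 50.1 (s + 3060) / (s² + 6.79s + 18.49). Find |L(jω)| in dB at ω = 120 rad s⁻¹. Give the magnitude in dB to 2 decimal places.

20.55 dB

|j120 + 3060| = √(120² + 3060²) = 3062
|(j120)² + 6.79(j120) + 18.49| = |-14382 + j814.8| = 1.44e+04
|L(j120)| = 50.1 × 3062 / 1.44e+04 = 10.651
20 log₁₀(10.651) = 20.548 dB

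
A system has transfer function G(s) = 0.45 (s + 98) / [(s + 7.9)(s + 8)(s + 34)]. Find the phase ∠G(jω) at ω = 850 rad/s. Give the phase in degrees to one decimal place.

∠(j850 + 98) = arctan(850/98) = 83.42°
∠(j850 + 7.9) = arctan(850/7.9) = 89.47°
∠(j850 + 8) = arctan(850/8) = 89.46°
∠(j850 + 34) = arctan(850/34) = 87.71°
∠G(j850) = 83.42° − (89.47° + 89.46° + 87.71°) = -183.21°

-183.2°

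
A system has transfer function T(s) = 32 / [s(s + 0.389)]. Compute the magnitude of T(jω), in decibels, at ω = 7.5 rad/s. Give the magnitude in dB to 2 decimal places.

|j7.5 + 0.389| = √(7.5² + 0.389²) = 7.51
|j7.5| = 7.5
|T(j7.5)| = 32 / (7.51 × 7.5) = 0.56813
20 log₁₀(0.56813) = -4.911 dB

-4.91 dB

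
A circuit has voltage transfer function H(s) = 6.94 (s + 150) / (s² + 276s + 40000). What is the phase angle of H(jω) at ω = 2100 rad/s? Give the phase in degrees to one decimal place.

-86.5°

∠(j2100 + 150) = arctan(2100/150) = 85.91°
∠[(j2100)² + 276(j2100) + 40000] = ∠[-4.37e+06 + j5.796e+05] = 172.44°
∠H(j2100) = 85.91° − 172.44° = -86.53°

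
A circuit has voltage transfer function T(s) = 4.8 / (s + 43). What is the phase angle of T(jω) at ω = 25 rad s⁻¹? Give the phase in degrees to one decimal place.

∠(j25 + 43) = arctan(25/43) = 30.17°
∠T(j25) = −30.17° = -30.17°

-30.2°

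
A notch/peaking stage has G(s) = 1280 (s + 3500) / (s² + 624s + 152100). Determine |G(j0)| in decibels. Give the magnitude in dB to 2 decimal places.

29.38 dB

G(0) = 1280 × 3500 / 152100 = 29.454
20 log₁₀(29.454) = 29.383 dB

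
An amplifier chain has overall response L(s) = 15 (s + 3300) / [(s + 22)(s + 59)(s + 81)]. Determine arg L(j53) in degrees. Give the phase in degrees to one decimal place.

-141.7 deg

∠(j53 + 3300) = arctan(53/3300) = 0.92°
∠(j53 + 22) = arctan(53/22) = 67.46°
∠(j53 + 59) = arctan(53/59) = 41.93°
∠(j53 + 81) = arctan(53/81) = 33.20°
∠L(j53) = 0.92° − (67.46° + 41.93° + 33.20°) = -141.67°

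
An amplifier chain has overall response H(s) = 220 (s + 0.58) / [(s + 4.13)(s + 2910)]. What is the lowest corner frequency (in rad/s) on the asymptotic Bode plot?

0.58 rad/s

Break frequencies occur at each pole and zero magnitude: 0.58 rad/s, 4.13 rad/s, 2910 rad/s.
The lowest is 0.58 rad/s.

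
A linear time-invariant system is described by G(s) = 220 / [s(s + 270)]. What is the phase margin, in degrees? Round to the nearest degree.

90°

Gain crossover: |G(jω)| = 1 at ω ≈ 0.815 rad/sec.
∠G(j0.815) = −90° − arctan(0.815/270) ≈ -90.17°
PM = 180° + (-90.17°) = 89.83°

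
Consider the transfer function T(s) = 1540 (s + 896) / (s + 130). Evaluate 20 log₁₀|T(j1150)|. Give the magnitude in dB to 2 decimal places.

|j1150 + 896| = √(1150² + 896²) = 1458
|j1150 + 130| = √(1150² + 130²) = 1157
|T(j1150)| = 1540 × 1458 / 1157 = 1939.9
20 log₁₀(1939.9) = 65.756 dB

65.76 dB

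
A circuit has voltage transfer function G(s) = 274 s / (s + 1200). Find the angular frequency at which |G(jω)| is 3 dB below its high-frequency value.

For a single-pole high-pass, the −3 dB point is at the pole: ω = 1200 rad s⁻¹.

1200 rad s⁻¹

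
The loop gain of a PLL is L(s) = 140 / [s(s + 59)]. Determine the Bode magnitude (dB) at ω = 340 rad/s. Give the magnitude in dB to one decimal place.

-58.5 dB

|j340 + 59| = √(340² + 59²) = 345.1
|j340| = 340
|L(j340)| = 140 / (345.1 × 340) = 0.0011932
20 log₁₀(0.0011932) = -58.47 dB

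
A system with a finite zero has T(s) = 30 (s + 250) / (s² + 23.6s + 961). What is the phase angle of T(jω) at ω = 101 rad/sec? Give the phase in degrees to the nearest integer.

-144°

∠(j101 + 250) = arctan(101/250) = 22.00°
∠[(j101)² + 23.6(j101) + 961] = ∠[-9240 + j2383.6] = 165.54°
∠T(j101) = 22.00° − 165.54° = -143.54°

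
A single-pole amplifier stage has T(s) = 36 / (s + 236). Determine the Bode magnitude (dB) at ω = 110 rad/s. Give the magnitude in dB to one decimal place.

|j110 + 236| = √(110² + 236²) = 260.4
|T(j110)| = 36 / 260.4 = 0.13826
20 log₁₀(0.13826) = -17.19 dB

-17.2 dB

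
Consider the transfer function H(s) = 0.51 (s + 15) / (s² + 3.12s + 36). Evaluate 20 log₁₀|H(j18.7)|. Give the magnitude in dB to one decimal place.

-28.3 dB

|j18.7 + 15| = √(18.7² + 15²) = 23.97
|(j18.7)² + 3.12(j18.7) + 36| = |-313.69 + j58.344| = 319.1
|H(j18.7)| = 0.51 × 23.97 / 319.1 = 0.038318
20 log₁₀(0.038318) = -28.33 dB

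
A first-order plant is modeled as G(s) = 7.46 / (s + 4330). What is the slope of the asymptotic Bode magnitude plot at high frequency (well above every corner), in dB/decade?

-20 dB/decade

With 0 zeros and 1 pole, the high-frequency asymptotic slope is 20 × (0 − 1) = -20 dB/decade.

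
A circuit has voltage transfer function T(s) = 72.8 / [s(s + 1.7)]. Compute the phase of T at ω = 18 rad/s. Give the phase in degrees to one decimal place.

-174.6°

∠(j18 + 1.7) = arctan(18/1.7) = 84.60°
∠(j18) = 90.00°
∠T(j18) = − (84.60° + 90.00°) = -174.60°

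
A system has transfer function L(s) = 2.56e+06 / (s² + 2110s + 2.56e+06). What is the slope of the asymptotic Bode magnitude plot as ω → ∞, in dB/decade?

-40 dB/decade

With 0 zeros and 2 poles, the high-frequency asymptotic slope is 20 × (0 − 2) = -40 dB/decade.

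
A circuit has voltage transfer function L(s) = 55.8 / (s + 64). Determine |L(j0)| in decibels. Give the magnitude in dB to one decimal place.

L(0) = 55.8 / 64 = 0.87187
20 log₁₀(0.87187) = -1.19 dB

-1.2 dB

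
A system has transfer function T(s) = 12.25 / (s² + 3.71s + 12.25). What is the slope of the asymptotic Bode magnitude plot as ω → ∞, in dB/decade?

With 0 zeros and 2 poles, the high-frequency asymptotic slope is 20 × (0 − 2) = -40 dB/decade.

-40 dB/decade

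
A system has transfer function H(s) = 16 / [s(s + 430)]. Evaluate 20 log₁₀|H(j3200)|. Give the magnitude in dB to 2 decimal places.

-116.20 dB

|j3200 + 430| = √(3200² + 430²) = 3229
|j3200| = 3200
|H(j3200)| = 16 / (3229 × 3200) = 1.5486e-06
20 log₁₀(1.5486e-06) = -116.201 dB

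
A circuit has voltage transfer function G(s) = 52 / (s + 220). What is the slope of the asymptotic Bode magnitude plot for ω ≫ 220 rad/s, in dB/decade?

With 0 zeros and 1 pole, the high-frequency asymptotic slope is 20 × (0 − 1) = -20 dB/decade.

-20 dB/decade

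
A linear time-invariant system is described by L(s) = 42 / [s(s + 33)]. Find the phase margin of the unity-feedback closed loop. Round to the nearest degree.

Gain crossover: |L(jω)| = 1 at ω ≈ 1.27 rad/s.
∠L(j1.27) = −90° − arctan(1.27/33) ≈ -92.21°
PM = 180° + (-92.21°) = 87.79°

88 deg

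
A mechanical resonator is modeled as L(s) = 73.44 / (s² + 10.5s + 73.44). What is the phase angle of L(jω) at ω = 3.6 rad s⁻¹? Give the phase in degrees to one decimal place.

-32.0°

∠[(j3.6)² + 10.5(j3.6) + 73.44] = ∠[60.48 + j37.8] = 32.01°
∠L(j3.6) = −32.01° = -32.01°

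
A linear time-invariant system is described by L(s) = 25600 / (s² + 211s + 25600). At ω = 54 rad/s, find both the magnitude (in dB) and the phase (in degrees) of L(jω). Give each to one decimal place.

|L| = 0.1 dB, ∠L = -26.7 deg

|(j54)² + 211(j54) + 25600| = |22684 + j11394| = 2.538e+04
|L(j54)| = 25600 / 2.538e+04 = 1.0085
20 log₁₀(1.0085) = 0.07 dB
∠[(j54)² + 211(j54) + 25600] = ∠[22684 + j11394] = 26.67°
∠L(j54) = −26.67° = -26.67°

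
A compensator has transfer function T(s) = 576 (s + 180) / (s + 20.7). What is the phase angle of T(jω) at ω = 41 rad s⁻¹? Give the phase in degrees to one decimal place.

∠(j41 + 180) = arctan(41/180) = 12.83°
∠(j41 + 20.7) = arctan(41/20.7) = 63.21°
∠T(j41) = 12.83° − 63.21° = -50.38°

-50.4°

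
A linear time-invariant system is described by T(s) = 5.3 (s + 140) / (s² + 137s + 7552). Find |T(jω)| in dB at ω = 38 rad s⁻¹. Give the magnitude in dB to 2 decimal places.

|j38 + 140| = √(38² + 140²) = 145.1
|(j38)² + 137(j38) + 7552| = |6108 + j5206| = 8026
|T(j38)| = 5.3 × 145.1 / 8026 = 0.095799
20 log₁₀(0.095799) = -20.373 dB

-20.37 dB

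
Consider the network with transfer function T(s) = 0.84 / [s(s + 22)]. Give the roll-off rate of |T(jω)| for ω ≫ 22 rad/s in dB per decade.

With 0 zeros and 2 poles, the high-frequency asymptotic slope is 20 × (0 − 2) = -40 dB/decade.

-40 dB/decade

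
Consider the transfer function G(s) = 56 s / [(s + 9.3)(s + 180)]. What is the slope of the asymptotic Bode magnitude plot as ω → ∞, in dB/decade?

With 1 zero and 2 poles, the high-frequency asymptotic slope is 20 × (1 − 2) = -20 dB/decade.

-20 dB/decade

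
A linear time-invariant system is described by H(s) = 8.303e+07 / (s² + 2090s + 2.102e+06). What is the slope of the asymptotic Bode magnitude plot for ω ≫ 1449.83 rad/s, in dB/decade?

-40 dB/decade

With 0 zeros and 2 poles, the high-frequency asymptotic slope is 20 × (0 − 2) = -40 dB/decade.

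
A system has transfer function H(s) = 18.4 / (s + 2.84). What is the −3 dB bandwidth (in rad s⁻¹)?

2.84 rad s⁻¹

For a single-pole low-pass, the −3 dB point is at the pole: ω = 2.84 rad s⁻¹.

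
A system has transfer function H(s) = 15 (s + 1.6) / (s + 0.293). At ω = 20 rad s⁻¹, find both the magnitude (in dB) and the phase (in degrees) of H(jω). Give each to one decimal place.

|H| = 23.5 dB, ∠H = -3.7°

|j20 + 1.6| = √(20² + 1.6²) = 20.06
|j20 + 0.293| = √(20² + 0.293²) = 20
|H(j20)| = 15 × 20.06 / 20 = 15.046
20 log₁₀(15.046) = 23.55 dB
∠(j20 + 1.6) = arctan(20/1.6) = 85.43°
∠(j20 + 0.293) = arctan(20/0.293) = 89.16°
∠H(j20) = 85.43° − 89.16° = -3.73°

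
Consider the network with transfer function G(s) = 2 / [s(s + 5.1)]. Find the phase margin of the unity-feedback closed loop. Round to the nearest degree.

Gain crossover: |G(jω)| = 1 at ω ≈ 0.391 rad/s.
∠G(j0.391) = −90° − arctan(0.391/5.1) ≈ -94.38°
PM = 180° + (-94.38°) = 85.62°

86°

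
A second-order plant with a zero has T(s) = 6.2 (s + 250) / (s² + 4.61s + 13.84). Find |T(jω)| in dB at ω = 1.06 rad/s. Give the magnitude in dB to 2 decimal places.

41.12 dB

|j1.06 + 250| = √(1.06² + 250²) = 250
|(j1.06)² + 4.61(j1.06) + 13.84| = |12.716 + j4.8866| = 13.62
|T(j1.06)| = 6.2 × 250 / 13.62 = 113.78
20 log₁₀(113.78) = 41.121 dB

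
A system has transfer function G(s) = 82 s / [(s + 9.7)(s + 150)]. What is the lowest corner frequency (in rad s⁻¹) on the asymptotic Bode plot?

Break frequencies occur at each pole and zero magnitude: 9.7 rad s⁻¹, 150 rad s⁻¹.
The lowest is 9.7 rad s⁻¹.

9.7 rad s⁻¹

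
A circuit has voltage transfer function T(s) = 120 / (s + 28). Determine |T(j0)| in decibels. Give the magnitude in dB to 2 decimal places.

T(0) = 120 / 28 = 4.2857
20 log₁₀(4.2857) = 12.640 dB

12.64 dB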